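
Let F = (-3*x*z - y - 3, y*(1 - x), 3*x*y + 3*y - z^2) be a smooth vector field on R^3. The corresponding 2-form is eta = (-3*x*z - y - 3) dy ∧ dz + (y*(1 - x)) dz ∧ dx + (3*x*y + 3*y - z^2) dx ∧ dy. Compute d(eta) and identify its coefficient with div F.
d(eta) = (-x - 5*z + 1) dx ∧ dy ∧ dz; div F = -x - 5*z + 1

For a 2-form in R^3 of the form above, applying d gives a 3-form with coefficient ∂P/∂x + ∂Q/∂y + ∂R/∂z:
  ∂P/∂x = -3*z
  ∂Q/∂y = 1 - x
  ∂R/∂z = -2*z
Sum = -x - 5*z + 1, which is exactly div F.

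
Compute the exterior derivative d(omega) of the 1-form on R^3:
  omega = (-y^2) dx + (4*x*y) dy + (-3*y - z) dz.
d(omega) = (6*y) dx ∧ dy + (-3) dy ∧ dz

For a 1-form omega = sum_i f_i dx_i, the exterior derivative is
  d(omega) = sum_{i < j} (∂f_j/∂x_i - ∂f_i/∂x_j) dx_i ∧ dx_j.
  coefficient of dx ∧ dy: ∂f_2/∂x - ∂f_1/∂y = ∂(4*x*y)/∂x - ∂(-y^2)/∂y = 6*y
  coefficient of dy ∧ dz: ∂f_3/∂y - ∂f_2/∂z = ∂(-3*y - z)/∂y - ∂(4*x*y)/∂z = -3
Assembling: d(omega) = (6*y) dx ∧ dy + (-3) dy ∧ dz.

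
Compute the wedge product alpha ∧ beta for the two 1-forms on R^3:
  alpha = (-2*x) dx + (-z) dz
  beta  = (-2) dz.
alpha ∧ beta = (4*x) dx ∧ dz

Distribute the wedge, using dx_i ∧ dx_j = -dx_j ∧ dx_i and dx_i ∧ dx_i = 0. For each pair (i, j) with i < j, the coefficient of dx_i ∧ dx_j in alpha ∧ beta is (alpha_i * beta_j - alpha_j * beta_i). Collecting: alpha ∧ beta = (4*x) dx ∧ dz.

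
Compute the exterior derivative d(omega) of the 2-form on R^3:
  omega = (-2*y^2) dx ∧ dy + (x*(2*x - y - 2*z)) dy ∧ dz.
d(omega) = (4*x - y - 2*z) dx ∧ dy ∧ dz

For a 2-form omega = sum_{i<j} g_{ij} dx_i ∧ dx_j, the exterior derivative is
  d(omega) = sum_{i<j} d(g_{ij}) ∧ dx_i ∧ dx_j = sum_{i<j, k} (∂g_{ij}/∂x_k) dx_k ∧ dx_i ∧ dx_j.
Expand each term, using dx_k ∧ dx_i ∧ dx_j = sgn(permutation) dx_{(a)} ∧ dx_{(b)} ∧ dx_{(c)} with (a < b < c) sorted:
  d(x*(2*x - y - 2*z)) includes (∂/∂x)(x*(2*x - y - 2*z)) dx = (4*x - y - 2*z) dx, which multiplied by dy ∧ dz gives (4*x - y - 2*z) dx ∧ dy ∧ dz
Collecting like 3-forms: d(omega) = (4*x - y - 2*z) dx ∧ dy ∧ dz.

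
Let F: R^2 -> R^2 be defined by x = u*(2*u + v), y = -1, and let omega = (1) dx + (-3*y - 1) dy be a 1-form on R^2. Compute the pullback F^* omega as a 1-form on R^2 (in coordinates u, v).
F^* omega = (4*u + v) du + (u) dv

Using F^*(f dg) = (f ∘ F) d(g ∘ F), substitute each coordinate x_i by F_i(u, v) in f_i, and replace dx_i by d F_i = (∂F_i/∂u) du + (∂F_i/∂v) dv.
  For the x component: f_1(F) = 1; d F_1 = (4*u + v) du + (u) dv
  For the y component: f_2(F) = 2; d F_2 = (0) du + (0) dv
Combining and collecting du, dv coefficients:
  coeff of du: 4*u + v
  coeff of dv: u
F^* omega = (4*u + v) du + (u) dv.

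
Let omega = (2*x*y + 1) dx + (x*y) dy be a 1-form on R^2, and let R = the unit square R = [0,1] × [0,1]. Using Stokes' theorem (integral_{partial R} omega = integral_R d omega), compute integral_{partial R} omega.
integral_(partial R) omega = -1/2

Stokes: integral_partial_R omega = integral_R d omega with d omega = (∂Q/∂x - ∂P/∂y) dx ∧ dy.
  ∂Q/∂x = y
  ∂P/∂y = 2*x
  integrand = ∂Q/∂x - ∂P/∂y = -2*x + y.
Integrating over R: integral_0^1 integral_0^1 (-2*x + y) dx dy = -1/2.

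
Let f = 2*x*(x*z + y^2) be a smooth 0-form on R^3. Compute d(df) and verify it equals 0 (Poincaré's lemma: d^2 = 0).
d(df) = 0

Step 1: df = sum_i (∂f/∂x_i) dx_i = (4*x*z + 2*y^2) dx + (4*x*y) dy + (2*x^2) dz.
Step 2: Apply d again. Using the 1-form formula, the coefficient of dx ∧ dy in d(df) is ∂^2 f/∂x ∂y - ∂^2 f/∂y ∂x = (4*y) - (4*y) = 0 (equality of mixed partials for smooth f).
Similarly for dx ∧ dz and dy ∧ dz — all coefficients vanish. So d(df) = 0.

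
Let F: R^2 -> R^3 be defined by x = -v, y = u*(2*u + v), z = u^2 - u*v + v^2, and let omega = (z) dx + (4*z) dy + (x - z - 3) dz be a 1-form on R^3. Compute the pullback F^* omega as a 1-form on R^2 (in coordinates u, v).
F^* omega = (14*u^3 - 9*u^2*v + 9*u*v^2 - 2*u*v - 6*u + 5*v^3 + v^2 + 3*v) du + (5*u^3 - 7*u^2*v - u^2 + 7*u*v^2 + 2*u*v + 3*u - 2*v^3 - 3*v^2 - 6*v) dv

Using F^*(f dg) = (f ∘ F) d(g ∘ F), substitute each coordinate x_i by F_i(u, v) in f_i, and replace dx_i by d F_i = (∂F_i/∂u) du + (∂F_i/∂v) dv.
  For the x component: f_1(F) = u^2 - u*v + v^2; d F_1 = (0) du + (-1) dv
  For the y component: f_2(F) = 4*u^2 - 4*u*v + 4*v^2; d F_2 = (4*u + v) du + (u) dv
  For the z component: f_3(F) = -u^2 + u*v - v^2 - v - 3; d F_3 = (2*u - v) du + (-u + 2*v) dv
Combining and collecting du, dv coefficients:
  coeff of du: 14*u^3 - 9*u^2*v + 9*u*v^2 - 2*u*v - 6*u + 5*v^3 + v^2 + 3*v
  coeff of dv: 5*u^3 - 7*u^2*v - u^2 + 7*u*v^2 + 2*u*v + 3*u - 2*v^3 - 3*v^2 - 6*v
F^* omega = (14*u^3 - 9*u^2*v + 9*u*v^2 - 2*u*v - 6*u + 5*v^3 + v^2 + 3*v) du + (5*u^3 - 7*u^2*v - u^2 + 7*u*v^2 + 2*u*v + 3*u - 2*v^3 - 3*v^2 - 6*v) dv.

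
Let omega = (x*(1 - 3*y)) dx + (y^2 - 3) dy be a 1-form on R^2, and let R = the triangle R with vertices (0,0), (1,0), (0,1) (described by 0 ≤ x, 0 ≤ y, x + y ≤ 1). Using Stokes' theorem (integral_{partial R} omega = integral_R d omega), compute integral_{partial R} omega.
integral_(partial R) omega = 1/2

Stokes: integral_partial_R omega = integral_R d omega with d omega = (∂Q/∂x - ∂P/∂y) dx ∧ dy.
  ∂Q/∂x = 0
  ∂P/∂y = -3*x
  integrand = ∂Q/∂x - ∂P/∂y = 3*x.
Integrating over R: integral_0^1 integral_0^{1-x} (3*x) dy dx = 1/2.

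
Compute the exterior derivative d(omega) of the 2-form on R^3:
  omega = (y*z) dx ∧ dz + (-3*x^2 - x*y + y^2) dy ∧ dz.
d(omega) = (-6*x - y - z) dx ∧ dy ∧ dz

For a 2-form omega = sum_{i<j} g_{ij} dx_i ∧ dx_j, the exterior derivative is
  d(omega) = sum_{i<j} d(g_{ij}) ∧ dx_i ∧ dx_j = sum_{i<j, k} (∂g_{ij}/∂x_k) dx_k ∧ dx_i ∧ dx_j.
Expand each term, using dx_k ∧ dx_i ∧ dx_j = sgn(permutation) dx_{(a)} ∧ dx_{(b)} ∧ dx_{(c)} with (a < b < c) sorted:
  d(y*z) includes (∂/∂y)(y*z) dy = (z) dy, which multiplied by dx ∧ dz gives (-z) dx ∧ dy ∧ dz
  d(-3*x^2 - x*y + y^2) includes (∂/∂x)(-3*x^2 - x*y + y^2) dx = (-6*x - y) dx, which multiplied by dy ∧ dz gives (-6*x - y) dx ∧ dy ∧ dz
Collecting like 3-forms: d(omega) = (-6*x - y - z) dx ∧ dy ∧ dz.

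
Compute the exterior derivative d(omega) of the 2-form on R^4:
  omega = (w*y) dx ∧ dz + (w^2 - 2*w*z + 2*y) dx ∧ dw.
d(omega) = (-w) dx ∧ dy ∧ dz + (2*w + y) dx ∧ dz ∧ dw + (-2) dx ∧ dy ∧ dw

For a 2-form omega = sum_{i<j} g_{ij} dx_i ∧ dx_j, the exterior derivative is
  d(omega) = sum_{i<j} d(g_{ij}) ∧ dx_i ∧ dx_j = sum_{i<j, k} (∂g_{ij}/∂x_k) dx_k ∧ dx_i ∧ dx_j.
Expand each term, using dx_k ∧ dx_i ∧ dx_j = sgn(permutation) dx_{(a)} ∧ dx_{(b)} ∧ dx_{(c)} with (a < b < c) sorted:
  d(w*y) includes (∂/∂y)(w*y) dy = (w) dy, which multiplied by dx ∧ dz gives (-w) dx ∧ dy ∧ dz
  d(w*y) includes (∂/∂w)(w*y) dw = (y) dw, which multiplied by dx ∧ dz gives (y) dx ∧ dz ∧ dw
  d(w^2 - 2*w*z + 2*y) includes (∂/∂y)(w^2 - 2*w*z + 2*y) dy = (2) dy, which multiplied by dx ∧ dw gives (-2) dx ∧ dy ∧ dw
  d(w^2 - 2*w*z + 2*y) includes (∂/∂z)(w^2 - 2*w*z + 2*y) dz = (-2*w) dz, which multiplied by dx ∧ dw gives (2*w) dx ∧ dz ∧ dw
Collecting like 3-forms: d(omega) = (-w) dx ∧ dy ∧ dz + (2*w + y) dx ∧ dz ∧ dw + (-2) dx ∧ dy ∧ dw.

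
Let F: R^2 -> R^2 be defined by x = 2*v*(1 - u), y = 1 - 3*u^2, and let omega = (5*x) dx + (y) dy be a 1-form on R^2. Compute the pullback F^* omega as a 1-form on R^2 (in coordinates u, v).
F^* omega = (18*u^3 + 20*u*v^2 - 6*u - 20*v^2) du + (20*v*(u^2 - 2*u + 1)) dv

Using F^*(f dg) = (f ∘ F) d(g ∘ F), substitute each coordinate x_i by F_i(u, v) in f_i, and replace dx_i by d F_i = (∂F_i/∂u) du + (∂F_i/∂v) dv.
  For the x component: f_1(F) = 10*v*(1 - u); d F_1 = (-2*v) du + (2 - 2*u) dv
  For the y component: f_2(F) = 1 - 3*u^2; d F_2 = (-6*u) du + (0) dv
Combining and collecting du, dv coefficients:
  coeff of du: 18*u^3 + 20*u*v^2 - 6*u - 20*v^2
  coeff of dv: 20*v*(u^2 - 2*u + 1)
F^* omega = (18*u^3 + 20*u*v^2 - 6*u - 20*v^2) du + (20*v*(u^2 - 2*u + 1)) dv.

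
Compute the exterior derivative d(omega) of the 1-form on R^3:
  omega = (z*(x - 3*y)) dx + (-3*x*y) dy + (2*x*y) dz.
d(omega) = (-3*y + 3*z) dx ∧ dy + (-x + 5*y) dx ∧ dz + (2*x) dy ∧ dz

For a 1-form omega = sum_i f_i dx_i, the exterior derivative is
  d(omega) = sum_{i < j} (∂f_j/∂x_i - ∂f_i/∂x_j) dx_i ∧ dx_j.
  coefficient of dx ∧ dy: ∂f_2/∂x - ∂f_1/∂y = ∂(-3*x*y)/∂x - ∂(z*(x - 3*y))/∂y = -3*y + 3*z
  coefficient of dx ∧ dz: ∂f_3/∂x - ∂f_1/∂z = ∂(2*x*y)/∂x - ∂(z*(x - 3*y))/∂z = -x + 5*y
  coefficient of dy ∧ dz: ∂f_3/∂y - ∂f_2/∂z = ∂(2*x*y)/∂y - ∂(-3*x*y)/∂z = 2*x
Assembling: d(omega) = (-3*y + 3*z) dx ∧ dy + (-x + 5*y) dx ∧ dz + (2*x) dy ∧ dz.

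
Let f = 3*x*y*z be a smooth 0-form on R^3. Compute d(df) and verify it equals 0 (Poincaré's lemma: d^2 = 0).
d(df) = 0

Step 1: df = sum_i (∂f/∂x_i) dx_i = (3*y*z) dx + (3*x*z) dy + (3*x*y) dz.
Step 2: Apply d again. Using the 1-form formula, the coefficient of dx ∧ dy in d(df) is ∂^2 f/∂x ∂y - ∂^2 f/∂y ∂x = (3*z) - (3*z) = 0 (equality of mixed partials for smooth f).
Similarly for dx ∧ dz and dy ∧ dz — all coefficients vanish. So d(df) = 0.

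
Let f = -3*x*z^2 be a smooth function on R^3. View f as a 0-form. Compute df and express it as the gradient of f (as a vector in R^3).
df = (-3*z^2) dx + (0) dy + (-6*x*z) dz; grad f = (-3*z^2, 0, -6*x*z)

For a 0-form f, d f = (∂f/∂x) dx + (∂f/∂y) dy + (∂f/∂z) dz. The components of the vector representation are exactly the entries of grad f in Cartesian coordinates:
  ∂f/∂x = -3*z^2
  ∂f/∂y = 0
  ∂f/∂z = -6*x*z.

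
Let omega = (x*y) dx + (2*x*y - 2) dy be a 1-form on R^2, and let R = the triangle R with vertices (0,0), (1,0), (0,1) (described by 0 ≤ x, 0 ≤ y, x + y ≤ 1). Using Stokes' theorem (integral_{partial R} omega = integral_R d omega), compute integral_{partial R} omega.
integral_(partial R) omega = 1/6

Stokes: integral_partial_R omega = integral_R d omega with d omega = (∂Q/∂x - ∂P/∂y) dx ∧ dy.
  ∂Q/∂x = 2*y
  ∂P/∂y = x
  integrand = ∂Q/∂x - ∂P/∂y = -x + 2*y.
Integrating over R: integral_0^1 integral_0^{1-x} (-x + 2*y) dy dx = 1/6.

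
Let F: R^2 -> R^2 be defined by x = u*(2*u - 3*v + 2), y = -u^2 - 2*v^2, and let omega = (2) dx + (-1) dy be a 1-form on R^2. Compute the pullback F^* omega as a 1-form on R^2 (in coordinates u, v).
F^* omega = (10*u - 6*v + 4) du + (-6*u + 4*v) dv

Using F^*(f dg) = (f ∘ F) d(g ∘ F), substitute each coordinate x_i by F_i(u, v) in f_i, and replace dx_i by d F_i = (∂F_i/∂u) du + (∂F_i/∂v) dv.
  For the x component: f_1(F) = 2; d F_1 = (4*u - 3*v + 2) du + (-3*u) dv
  For the y component: f_2(F) = -1; d F_2 = (-2*u) du + (-4*v) dv
Combining and collecting du, dv coefficients:
  coeff of du: 10*u - 6*v + 4
  coeff of dv: -6*u + 4*v
F^* omega = (10*u - 6*v + 4) du + (-6*u + 4*v) dv.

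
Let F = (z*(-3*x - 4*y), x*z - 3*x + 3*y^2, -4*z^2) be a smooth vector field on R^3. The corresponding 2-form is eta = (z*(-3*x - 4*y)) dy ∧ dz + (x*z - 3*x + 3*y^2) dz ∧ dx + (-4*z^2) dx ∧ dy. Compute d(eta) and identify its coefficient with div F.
d(eta) = (6*y - 11*z) dx ∧ dy ∧ dz; div F = 6*y - 11*z

For a 2-form in R^3 of the form above, applying d gives a 3-form with coefficient ∂P/∂x + ∂Q/∂y + ∂R/∂z:
  ∂P/∂x = -3*z
  ∂Q/∂y = 6*y
  ∂R/∂z = -8*z
Sum = 6*y - 11*z, which is exactly div F.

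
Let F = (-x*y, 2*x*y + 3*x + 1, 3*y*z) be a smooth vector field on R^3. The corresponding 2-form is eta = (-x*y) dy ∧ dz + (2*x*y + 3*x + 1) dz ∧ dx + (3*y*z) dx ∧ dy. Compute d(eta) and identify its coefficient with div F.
d(eta) = (2*x + 2*y) dx ∧ dy ∧ dz; div F = 2*x + 2*y

For a 2-form in R^3 of the form above, applying d gives a 3-form with coefficient ∂P/∂x + ∂Q/∂y + ∂R/∂z:
  ∂P/∂x = -y
  ∂Q/∂y = 2*x
  ∂R/∂z = 3*y
Sum = 2*x + 2*y, which is exactly div F.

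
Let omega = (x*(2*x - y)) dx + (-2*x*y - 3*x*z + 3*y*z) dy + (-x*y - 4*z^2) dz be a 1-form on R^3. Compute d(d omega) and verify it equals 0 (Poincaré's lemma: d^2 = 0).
d(d omega) = 0

Step 1: d omega = sum_{i<j} (∂f_j/∂x_i - ∂f_i/∂x_j) dx_i ∧ dx_j:
  coeff of dx ∧ dy: x - 2*y - 3*z
  coeff of dx ∧ dz: -y
  coeff of dy ∧ dz: 2*x - 3*y
Step 2: Apply d again to each 2-form coefficient. The only possible 3-form in R^3 is dx ∧ dy ∧ dz, with coefficient
  ∂(coeff of dy∧dz)/∂x - ∂(coeff of dx∧dz)/∂y + ∂(coeff of dx∧dy)/∂z
  = ∂/∂x (2*x - 3*y) - ∂/∂y (-y) + ∂/∂z (x - 2*y - 3*z).
Each of these terms simplifies to sums of mixed partials that cancel in pairs. The result is 0 (by equality of mixed partials for smooth functions — Schwarz / Clairaut).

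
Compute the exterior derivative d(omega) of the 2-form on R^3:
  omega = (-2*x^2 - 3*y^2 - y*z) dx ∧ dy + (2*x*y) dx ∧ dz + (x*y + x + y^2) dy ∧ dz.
d(omega) = (1 - 2*x) dx ∧ dy ∧ dz

For a 2-form omega = sum_{i<j} g_{ij} dx_i ∧ dx_j, the exterior derivative is
  d(omega) = sum_{i<j} d(g_{ij}) ∧ dx_i ∧ dx_j = sum_{i<j, k} (∂g_{ij}/∂x_k) dx_k ∧ dx_i ∧ dx_j.
Expand each term, using dx_k ∧ dx_i ∧ dx_j = sgn(permutation) dx_{(a)} ∧ dx_{(b)} ∧ dx_{(c)} with (a < b < c) sorted:
  d(-2*x^2 - 3*y^2 - y*z) includes (∂/∂z)(-2*x^2 - 3*y^2 - y*z) dz = (-y) dz, which multiplied by dx ∧ dy gives (-y) dx ∧ dy ∧ dz
  d(2*x*y) includes (∂/∂y)(2*x*y) dy = (2*x) dy, which multiplied by dx ∧ dz gives (-2*x) dx ∧ dy ∧ dz
  d(x*y + x + y^2) includes (∂/∂x)(x*y + x + y^2) dx = (y + 1) dx, which multiplied by dy ∧ dz gives (y + 1) dx ∧ dy ∧ dz
Collecting like 3-forms: d(omega) = (1 - 2*x) dx ∧ dy ∧ dz.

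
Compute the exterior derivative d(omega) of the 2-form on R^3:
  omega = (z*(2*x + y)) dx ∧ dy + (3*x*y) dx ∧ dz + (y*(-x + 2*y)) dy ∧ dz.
d(omega) = (-x) dx ∧ dy ∧ dz

For a 2-form omega = sum_{i<j} g_{ij} dx_i ∧ dx_j, the exterior derivative is
  d(omega) = sum_{i<j} d(g_{ij}) ∧ dx_i ∧ dx_j = sum_{i<j, k} (∂g_{ij}/∂x_k) dx_k ∧ dx_i ∧ dx_j.
Expand each term, using dx_k ∧ dx_i ∧ dx_j = sgn(permutation) dx_{(a)} ∧ dx_{(b)} ∧ dx_{(c)} with (a < b < c) sorted:
  d(z*(2*x + y)) includes (∂/∂z)(z*(2*x + y)) dz = (2*x + y) dz, which multiplied by dx ∧ dy gives (2*x + y) dx ∧ dy ∧ dz
  d(3*x*y) includes (∂/∂y)(3*x*y) dy = (3*x) dy, which multiplied by dx ∧ dz gives (-3*x) dx ∧ dy ∧ dz
  d(y*(-x + 2*y)) includes (∂/∂x)(y*(-x + 2*y)) dx = (-y) dx, which multiplied by dy ∧ dz gives (-y) dx ∧ dy ∧ dz
Collecting like 3-forms: d(omega) = (-x) dx ∧ dy ∧ dz.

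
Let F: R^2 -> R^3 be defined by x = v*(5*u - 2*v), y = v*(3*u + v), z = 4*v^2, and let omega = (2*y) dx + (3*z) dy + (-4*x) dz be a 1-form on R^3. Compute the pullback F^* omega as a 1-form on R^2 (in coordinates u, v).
F^* omega = (v^2*(30*u + 46*v)) du + (2*v*(15*u^2 - 69*u*v + 40*v^2)) dv

Using F^*(f dg) = (f ∘ F) d(g ∘ F), substitute each coordinate x_i by F_i(u, v) in f_i, and replace dx_i by d F_i = (∂F_i/∂u) du + (∂F_i/∂v) dv.
  For the x component: f_1(F) = 2*v*(3*u + v); d F_1 = (5*v) du + (5*u - 4*v) dv
  For the y component: f_2(F) = 12*v^2; d F_2 = (3*v) du + (3*u + 2*v) dv
  For the z component: f_3(F) = 4*v*(-5*u + 2*v); d F_3 = (0) du + (8*v) dv
Combining and collecting du, dv coefficients:
  coeff of du: v^2*(30*u + 46*v)
  coeff of dv: 2*v*(15*u^2 - 69*u*v + 40*v^2)
F^* omega = (v^2*(30*u + 46*v)) du + (2*v*(15*u^2 - 69*u*v + 40*v^2)) dv.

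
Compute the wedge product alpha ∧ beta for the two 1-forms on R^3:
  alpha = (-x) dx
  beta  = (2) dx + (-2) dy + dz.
alpha ∧ beta = (2*x) dx ∧ dy + (-x) dx ∧ dz

Distribute the wedge, using dx_i ∧ dx_j = -dx_j ∧ dx_i and dx_i ∧ dx_i = 0. For each pair (i, j) with i < j, the coefficient of dx_i ∧ dx_j in alpha ∧ beta is (alpha_i * beta_j - alpha_j * beta_i). Collecting: alpha ∧ beta = (2*x) dx ∧ dy + (-x) dx ∧ dz.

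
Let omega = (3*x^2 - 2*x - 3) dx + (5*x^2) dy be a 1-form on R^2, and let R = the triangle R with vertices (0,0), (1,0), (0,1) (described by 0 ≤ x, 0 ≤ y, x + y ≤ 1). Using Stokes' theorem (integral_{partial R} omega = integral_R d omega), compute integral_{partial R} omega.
integral_(partial R) omega = 5/3

Stokes: integral_partial_R omega = integral_R d omega with d omega = (∂Q/∂x - ∂P/∂y) dx ∧ dy.
  ∂Q/∂x = 10*x
  ∂P/∂y = 0
  integrand = ∂Q/∂x - ∂P/∂y = 10*x.
Integrating over R: integral_0^1 integral_0^{1-x} (10*x) dy dx = 5/3.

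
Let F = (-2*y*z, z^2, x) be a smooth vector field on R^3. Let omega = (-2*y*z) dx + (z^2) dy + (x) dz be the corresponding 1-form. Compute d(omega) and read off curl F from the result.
d(omega) = (-2*z) dy ∧ dz + (-2*y - 1) dz ∧ dx + (2*z) dx ∧ dy; curl F = (-2*z, -2*y - 1, 2*z)

d omega = sum_{i<j} (∂f_j/∂x_i - ∂f_i/∂x_j) dx_i ∧ dx_j. Under the identification (dy ∧ dz, dz ∧ dx, dx ∧ dy) ↔ (e_x, e_y, e_z), the coefficients are exactly the components of curl F. Compute:
  ∂R/∂y - ∂Q/∂z = (0) - (2*z) = -2*z
  ∂P/∂z - ∂R/∂x = (-2*y) - (1) = -2*y - 1
  ∂Q/∂x - ∂P/∂y = (0) - (-2*z) = 2*z.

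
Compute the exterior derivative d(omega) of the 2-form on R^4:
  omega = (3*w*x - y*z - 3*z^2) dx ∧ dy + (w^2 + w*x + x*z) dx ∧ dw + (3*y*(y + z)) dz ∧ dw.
d(omega) = (-y - 6*z) dx ∧ dy ∧ dz + (3*x) dx ∧ dy ∧ dw + (-x) dx ∧ dz ∧ dw + (6*y + 3*z) dy ∧ dz ∧ dw

For a 2-form omega = sum_{i<j} g_{ij} dx_i ∧ dx_j, the exterior derivative is
  d(omega) = sum_{i<j} d(g_{ij}) ∧ dx_i ∧ dx_j = sum_{i<j, k} (∂g_{ij}/∂x_k) dx_k ∧ dx_i ∧ dx_j.
Expand each term, using dx_k ∧ dx_i ∧ dx_j = sgn(permutation) dx_{(a)} ∧ dx_{(b)} ∧ dx_{(c)} with (a < b < c) sorted:
  d(3*w*x - y*z - 3*z^2) includes (∂/∂z)(3*w*x - y*z - 3*z^2) dz = (-y - 6*z) dz, which multiplied by dx ∧ dy gives (-y - 6*z) dx ∧ dy ∧ dz
  d(3*w*x - y*z - 3*z^2) includes (∂/∂w)(3*w*x - y*z - 3*z^2) dw = (3*x) dw, which multiplied by dx ∧ dy gives (3*x) dx ∧ dy ∧ dw
  d(w^2 + w*x + x*z) includes (∂/∂z)(w^2 + w*x + x*z) dz = (x) dz, which multiplied by dx ∧ dw gives (-x) dx ∧ dz ∧ dw
  d(3*y*(y + z)) includes (∂/∂y)(3*y*(y + z)) dy = (6*y + 3*z) dy, which multiplied by dz ∧ dw gives (6*y + 3*z) dy ∧ dz ∧ dw
Collecting like 3-forms: d(omega) = (-y - 6*z) dx ∧ dy ∧ dz + (3*x) dx ∧ dy ∧ dw + (-x) dx ∧ dz ∧ dw + (6*y + 3*z) dy ∧ dz ∧ dw.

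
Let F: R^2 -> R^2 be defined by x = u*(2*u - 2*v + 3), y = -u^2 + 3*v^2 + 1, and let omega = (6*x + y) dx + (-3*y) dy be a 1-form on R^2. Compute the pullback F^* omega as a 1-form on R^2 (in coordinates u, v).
F^* omega = (38*u^3 - 70*u^2*v + 105*u^2 + 54*u*v^2 - 72*u*v + 64*u - 6*v^3 + 9*v^2 - 2*v + 3) du + (-22*u^3 + 42*u^2*v - 36*u^2 - 6*u*v^2 - 2*u - 54*v^3 - 18*v) dv

Using F^*(f dg) = (f ∘ F) d(g ∘ F), substitute each coordinate x_i by F_i(u, v) in f_i, and replace dx_i by d F_i = (∂F_i/∂u) du + (∂F_i/∂v) dv.
  For the x component: f_1(F) = 11*u^2 - 12*u*v + 18*u + 3*v^2 + 1; d F_1 = (4*u - 2*v + 3) du + (-2*u) dv
  For the y component: f_2(F) = 3*u^2 - 9*v^2 - 3; d F_2 = (-2*u) du + (6*v) dv
Combining and collecting du, dv coefficients:
  coeff of du: 38*u^3 - 70*u^2*v + 105*u^2 + 54*u*v^2 - 72*u*v + 64*u - 6*v^3 + 9*v^2 - 2*v + 3
  coeff of dv: -22*u^3 + 42*u^2*v - 36*u^2 - 6*u*v^2 - 2*u - 54*v^3 - 18*v
F^* omega = (38*u^3 - 70*u^2*v + 105*u^2 + 54*u*v^2 - 72*u*v + 64*u - 6*v^3 + 9*v^2 - 2*v + 3) du + (-22*u^3 + 42*u^2*v - 36*u^2 - 6*u*v^2 - 2*u - 54*v^3 - 18*v) dv.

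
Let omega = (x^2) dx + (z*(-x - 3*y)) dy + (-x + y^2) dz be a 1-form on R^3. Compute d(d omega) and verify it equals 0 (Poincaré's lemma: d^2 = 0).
d(d omega) = 0

Step 1: d omega = sum_{i<j} (∂f_j/∂x_i - ∂f_i/∂x_j) dx_i ∧ dx_j:
  coeff of dx ∧ dy: -z
  coeff of dx ∧ dz: -1
  coeff of dy ∧ dz: x + 5*y
Step 2: Apply d again to each 2-form coefficient. The only possible 3-form in R^3 is dx ∧ dy ∧ dz, with coefficient
  ∂(coeff of dy∧dz)/∂x - ∂(coeff of dx∧dz)/∂y + ∂(coeff of dx∧dy)/∂z
  = ∂/∂x (x + 5*y) - ∂/∂y (-1) + ∂/∂z (-z).
Each of these terms simplifies to sums of mixed partials that cancel in pairs. The result is 0 (by equality of mixed partials for smooth functions — Schwarz / Clairaut).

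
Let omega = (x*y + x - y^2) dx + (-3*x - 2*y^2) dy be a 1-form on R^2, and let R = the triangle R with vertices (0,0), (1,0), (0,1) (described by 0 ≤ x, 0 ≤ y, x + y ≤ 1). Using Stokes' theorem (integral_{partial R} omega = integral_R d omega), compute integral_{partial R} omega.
integral_(partial R) omega = -4/3

Stokes: integral_partial_R omega = integral_R d omega with d omega = (∂Q/∂x - ∂P/∂y) dx ∧ dy.
  ∂Q/∂x = -3
  ∂P/∂y = x - 2*y
  integrand = ∂Q/∂x - ∂P/∂y = -x + 2*y - 3.
Integrating over R: integral_0^1 integral_0^{1-x} (-x + 2*y - 3) dy dx = -4/3.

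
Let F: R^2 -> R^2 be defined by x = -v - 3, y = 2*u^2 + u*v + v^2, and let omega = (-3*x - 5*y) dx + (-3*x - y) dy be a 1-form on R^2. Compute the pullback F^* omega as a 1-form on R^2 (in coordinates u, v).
F^* omega = (-8*u^3 - 6*u^2*v - 5*u*v^2 + 12*u*v + 36*u - v^3 + 3*v^2 + 9*v) du + (-2*u^3 - 5*u^2*v + 10*u^2 - 3*u*v^2 + 8*u*v + 9*u - 2*v^3 + 11*v^2 + 15*v - 9) dv

Using F^*(f dg) = (f ∘ F) d(g ∘ F), substitute each coordinate x_i by F_i(u, v) in f_i, and replace dx_i by d F_i = (∂F_i/∂u) du + (∂F_i/∂v) dv.
  For the x component: f_1(F) = -10*u^2 - 5*u*v - 5*v^2 + 3*v + 9; d F_1 = (0) du + (-1) dv
  For the y component: f_2(F) = -2*u^2 - u*v - v^2 + 3*v + 9; d F_2 = (4*u + v) du + (u + 2*v) dv
Combining and collecting du, dv coefficients:
  coeff of du: -8*u^3 - 6*u^2*v - 5*u*v^2 + 12*u*v + 36*u - v^3 + 3*v^2 + 9*v
  coeff of dv: -2*u^3 - 5*u^2*v + 10*u^2 - 3*u*v^2 + 8*u*v + 9*u - 2*v^3 + 11*v^2 + 15*v - 9
F^* omega = (-8*u^3 - 6*u^2*v - 5*u*v^2 + 12*u*v + 36*u - v^3 + 3*v^2 + 9*v) du + (-2*u^3 - 5*u^2*v + 10*u^2 - 3*u*v^2 + 8*u*v + 9*u - 2*v^3 + 11*v^2 + 15*v - 9) dv.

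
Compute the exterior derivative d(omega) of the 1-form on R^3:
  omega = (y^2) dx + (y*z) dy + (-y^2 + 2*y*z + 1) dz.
d(omega) = (-2*y) dx ∧ dy + (-3*y + 2*z) dy ∧ dz

For a 1-form omega = sum_i f_i dx_i, the exterior derivative is
  d(omega) = sum_{i < j} (∂f_j/∂x_i - ∂f_i/∂x_j) dx_i ∧ dx_j.
  coefficient of dx ∧ dy: ∂f_2/∂x - ∂f_1/∂y = ∂(y*z)/∂x - ∂(y^2)/∂y = -2*y
  coefficient of dy ∧ dz: ∂f_3/∂y - ∂f_2/∂z = ∂(-y^2 + 2*y*z + 1)/∂y - ∂(y*z)/∂z = -3*y + 2*z
Assembling: d(omega) = (-2*y) dx ∧ dy + (-3*y + 2*z) dy ∧ dz.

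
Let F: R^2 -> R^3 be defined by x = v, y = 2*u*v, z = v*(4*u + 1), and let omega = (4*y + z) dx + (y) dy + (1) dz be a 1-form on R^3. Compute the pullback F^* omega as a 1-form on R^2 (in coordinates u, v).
F^* omega = (4*v*(u*v + 1)) du + (4*u^2*v + 12*u*v + 4*u + v + 1) dv

Using F^*(f dg) = (f ∘ F) d(g ∘ F), substitute each coordinate x_i by F_i(u, v) in f_i, and replace dx_i by d F_i = (∂F_i/∂u) du + (∂F_i/∂v) dv.
  For the x component: f_1(F) = v*(12*u + 1); d F_1 = (0) du + (1) dv
  For the y component: f_2(F) = 2*u*v; d F_2 = (2*v) du + (2*u) dv
  For the z component: f_3(F) = 1; d F_3 = (4*v) du + (4*u + 1) dv
Combining and collecting du, dv coefficients:
  coeff of du: 4*v*(u*v + 1)
  coeff of dv: 4*u^2*v + 12*u*v + 4*u + v + 1
F^* omega = (4*v*(u*v + 1)) du + (4*u^2*v + 12*u*v + 4*u + v + 1) dv.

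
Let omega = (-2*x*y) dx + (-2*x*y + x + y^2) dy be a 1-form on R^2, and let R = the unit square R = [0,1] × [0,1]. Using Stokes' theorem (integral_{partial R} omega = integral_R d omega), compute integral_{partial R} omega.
integral_(partial R) omega = 1

Stokes: integral_partial_R omega = integral_R d omega with d omega = (∂Q/∂x - ∂P/∂y) dx ∧ dy.
  ∂Q/∂x = 1 - 2*y
  ∂P/∂y = -2*x
  integrand = ∂Q/∂x - ∂P/∂y = 2*x - 2*y + 1.
Integrating over R: integral_0^1 integral_0^1 (2*x - 2*y + 1) dx dy = 1.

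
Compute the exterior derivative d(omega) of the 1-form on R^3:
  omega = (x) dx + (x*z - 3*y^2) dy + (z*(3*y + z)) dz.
d(omega) = (z) dx ∧ dy + (-x + 3*z) dy ∧ dz

For a 1-form omega = sum_i f_i dx_i, the exterior derivative is
  d(omega) = sum_{i < j} (∂f_j/∂x_i - ∂f_i/∂x_j) dx_i ∧ dx_j.
  coefficient of dx ∧ dy: ∂f_2/∂x - ∂f_1/∂y = ∂(x*z - 3*y^2)/∂x - ∂(x)/∂y = z
  coefficient of dy ∧ dz: ∂f_3/∂y - ∂f_2/∂z = ∂(z*(3*y + z))/∂y - ∂(x*z - 3*y^2)/∂z = -x + 3*z
Assembling: d(omega) = (z) dx ∧ dy + (-x + 3*z) dy ∧ dz.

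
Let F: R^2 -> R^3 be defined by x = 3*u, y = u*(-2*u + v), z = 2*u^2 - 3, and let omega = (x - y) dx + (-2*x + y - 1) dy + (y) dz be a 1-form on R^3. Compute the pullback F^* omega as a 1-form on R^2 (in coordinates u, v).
F^* omega = (-2*u^2*v + 30*u^2 + u*v^2 - 9*u*v + 13*u - v) du + (u*(-2*u^2 + u*v - 6*u - 1)) dv

Using F^*(f dg) = (f ∘ F) d(g ∘ F), substitute each coordinate x_i by F_i(u, v) in f_i, and replace dx_i by d F_i = (∂F_i/∂u) du + (∂F_i/∂v) dv.
  For the x component: f_1(F) = u*(2*u - v + 3); d F_1 = (3) du + (0) dv
  For the y component: f_2(F) = -2*u^2 + u*v - 6*u - 1; d F_2 = (-4*u + v) du + (u) dv
  For the z component: f_3(F) = u*(-2*u + v); d F_3 = (4*u) du + (0) dv
Combining and collecting du, dv coefficients:
  coeff of du: -2*u^2*v + 30*u^2 + u*v^2 - 9*u*v + 13*u - v
  coeff of dv: u*(-2*u^2 + u*v - 6*u - 1)
F^* omega = (-2*u^2*v + 30*u^2 + u*v^2 - 9*u*v + 13*u - v) du + (u*(-2*u^2 + u*v - 6*u - 1)) dv.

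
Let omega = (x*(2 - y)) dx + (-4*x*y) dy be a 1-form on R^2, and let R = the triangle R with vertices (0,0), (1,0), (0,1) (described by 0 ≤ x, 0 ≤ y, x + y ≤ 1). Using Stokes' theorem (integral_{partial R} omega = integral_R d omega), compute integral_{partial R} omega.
integral_(partial R) omega = -1/2

Stokes: integral_partial_R omega = integral_R d omega with d omega = (∂Q/∂x - ∂P/∂y) dx ∧ dy.
  ∂Q/∂x = -4*y
  ∂P/∂y = -x
  integrand = ∂Q/∂x - ∂P/∂y = x - 4*y.
Integrating over R: integral_0^1 integral_0^{1-x} (x - 4*y) dy dx = -1/2.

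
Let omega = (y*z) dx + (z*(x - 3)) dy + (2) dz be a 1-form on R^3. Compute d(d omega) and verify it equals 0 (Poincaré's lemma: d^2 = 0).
d(d omega) = 0

Step 1: d omega = sum_{i<j} (∂f_j/∂x_i - ∂f_i/∂x_j) dx_i ∧ dx_j:
  coeff of dx ∧ dy: 0
  coeff of dx ∧ dz: -y
  coeff of dy ∧ dz: 3 - x
Step 2: Apply d again to each 2-form coefficient. The only possible 3-form in R^3 is dx ∧ dy ∧ dz, with coefficient
  ∂(coeff of dy∧dz)/∂x - ∂(coeff of dx∧dz)/∂y + ∂(coeff of dx∧dy)/∂z
  = ∂/∂x (3 - x) - ∂/∂y (-y) + ∂/∂z (0).
Each of these terms simplifies to sums of mixed partials that cancel in pairs. The result is 0 (by equality of mixed partials for smooth functions — Schwarz / Clairaut).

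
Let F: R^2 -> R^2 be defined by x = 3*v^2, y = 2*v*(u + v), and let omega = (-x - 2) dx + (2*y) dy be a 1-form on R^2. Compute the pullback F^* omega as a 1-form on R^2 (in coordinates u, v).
F^* omega = (8*v^2*(u + v)) du + (2*v*(4*u^2 + 12*u*v - v^2 - 6)) dv

Using F^*(f dg) = (f ∘ F) d(g ∘ F), substitute each coordinate x_i by F_i(u, v) in f_i, and replace dx_i by d F_i = (∂F_i/∂u) du + (∂F_i/∂v) dv.
  For the x component: f_1(F) = -3*v^2 - 2; d F_1 = (0) du + (6*v) dv
  For the y component: f_2(F) = 4*v*(u + v); d F_2 = (2*v) du + (2*u + 4*v) dv
Combining and collecting du, dv coefficients:
  coeff of du: 8*v^2*(u + v)
  coeff of dv: 2*v*(4*u^2 + 12*u*v - v^2 - 6)
F^* omega = (8*v^2*(u + v)) du + (2*v*(4*u^2 + 12*u*v - v^2 - 6)) dv.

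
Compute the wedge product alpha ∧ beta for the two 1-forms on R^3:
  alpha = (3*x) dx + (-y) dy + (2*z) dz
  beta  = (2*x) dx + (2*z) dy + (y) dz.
alpha ∧ beta = (2*x*(y + 3*z)) dx ∧ dy + (x*(3*y - 4*z)) dx ∧ dz + (-y^2 - 4*z^2) dy ∧ dz

Distribute the wedge, using dx_i ∧ dx_j = -dx_j ∧ dx_i and dx_i ∧ dx_i = 0. For each pair (i, j) with i < j, the coefficient of dx_i ∧ dx_j in alpha ∧ beta is (alpha_i * beta_j - alpha_j * beta_i). Collecting: alpha ∧ beta = (2*x*(y + 3*z)) dx ∧ dy + (x*(3*y - 4*z)) dx ∧ dz + (-y^2 - 4*z^2) dy ∧ dz.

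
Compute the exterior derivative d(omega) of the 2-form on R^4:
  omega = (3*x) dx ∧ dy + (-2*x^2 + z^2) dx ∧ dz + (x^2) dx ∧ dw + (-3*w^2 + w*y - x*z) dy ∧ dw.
d(omega) = (-z) dx ∧ dy ∧ dw + (x) dy ∧ dz ∧ dw

For a 2-form omega = sum_{i<j} g_{ij} dx_i ∧ dx_j, the exterior derivative is
  d(omega) = sum_{i<j} d(g_{ij}) ∧ dx_i ∧ dx_j = sum_{i<j, k} (∂g_{ij}/∂x_k) dx_k ∧ dx_i ∧ dx_j.
Expand each term, using dx_k ∧ dx_i ∧ dx_j = sgn(permutation) dx_{(a)} ∧ dx_{(b)} ∧ dx_{(c)} with (a < b < c) sorted:
  d(-3*w^2 + w*y - x*z) includes (∂/∂x)(-3*w^2 + w*y - x*z) dx = (-z) dx, which multiplied by dy ∧ dw gives (-z) dx ∧ dy ∧ dw
  d(-3*w^2 + w*y - x*z) includes (∂/∂z)(-3*w^2 + w*y - x*z) dz = (-x) dz, which multiplied by dy ∧ dw gives (x) dy ∧ dz ∧ dw
Collecting like 3-forms: d(omega) = (-z) dx ∧ dy ∧ dw + (x) dy ∧ dz ∧ dw.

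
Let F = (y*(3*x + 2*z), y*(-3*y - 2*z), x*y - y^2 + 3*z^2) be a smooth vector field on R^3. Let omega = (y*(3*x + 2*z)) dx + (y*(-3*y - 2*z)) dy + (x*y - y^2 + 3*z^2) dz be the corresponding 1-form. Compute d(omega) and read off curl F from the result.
d(omega) = (x) dy ∧ dz + (y) dz ∧ dx + (-3*x - 2*z) dx ∧ dy; curl F = (x, y, -3*x - 2*z)

d omega = sum_{i<j} (∂f_j/∂x_i - ∂f_i/∂x_j) dx_i ∧ dx_j. Under the identification (dy ∧ dz, dz ∧ dx, dx ∧ dy) ↔ (e_x, e_y, e_z), the coefficients are exactly the components of curl F. Compute:
  ∂R/∂y - ∂Q/∂z = (x - 2*y) - (-2*y) = x
  ∂P/∂z - ∂R/∂x = (2*y) - (y) = y
  ∂Q/∂x - ∂P/∂y = (0) - (3*x + 2*z) = -3*x - 2*z.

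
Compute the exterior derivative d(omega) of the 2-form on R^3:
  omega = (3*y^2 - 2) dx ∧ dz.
d(omega) = (-6*y) dx ∧ dy ∧ dz

For a 2-form omega = sum_{i<j} g_{ij} dx_i ∧ dx_j, the exterior derivative is
  d(omega) = sum_{i<j} d(g_{ij}) ∧ dx_i ∧ dx_j = sum_{i<j, k} (∂g_{ij}/∂x_k) dx_k ∧ dx_i ∧ dx_j.
Expand each term, using dx_k ∧ dx_i ∧ dx_j = sgn(permutation) dx_{(a)} ∧ dx_{(b)} ∧ dx_{(c)} with (a < b < c) sorted:
  d(3*y^2 - 2) includes (∂/∂y)(3*y^2 - 2) dy = (6*y) dy, which multiplied by dx ∧ dz gives (-6*y) dx ∧ dy ∧ dz
Collecting like 3-forms: d(omega) = (-6*y) dx ∧ dy ∧ dz.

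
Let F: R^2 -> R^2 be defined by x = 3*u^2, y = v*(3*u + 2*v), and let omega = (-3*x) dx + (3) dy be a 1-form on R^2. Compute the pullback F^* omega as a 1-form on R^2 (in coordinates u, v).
F^* omega = (-54*u^3 + 9*v) du + (9*u + 12*v) dv

Using F^*(f dg) = (f ∘ F) d(g ∘ F), substitute each coordinate x_i by F_i(u, v) in f_i, and replace dx_i by d F_i = (∂F_i/∂u) du + (∂F_i/∂v) dv.
  For the x component: f_1(F) = -9*u^2; d F_1 = (6*u) du + (0) dv
  For the y component: f_2(F) = 3; d F_2 = (3*v) du + (3*u + 4*v) dv
Combining and collecting du, dv coefficients:
  coeff of du: -54*u^3 + 9*v
  coeff of dv: 9*u + 12*v
F^* omega = (-54*u^3 + 9*v) du + (9*u + 12*v) dv.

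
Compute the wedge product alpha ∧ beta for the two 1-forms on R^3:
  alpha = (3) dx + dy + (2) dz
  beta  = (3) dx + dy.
alpha ∧ beta = (-6) dx ∧ dz + (-2) dy ∧ dz

Distribute the wedge, using dx_i ∧ dx_j = -dx_j ∧ dx_i and dx_i ∧ dx_i = 0. For each pair (i, j) with i < j, the coefficient of dx_i ∧ dx_j in alpha ∧ beta is (alpha_i * beta_j - alpha_j * beta_i). Collecting: alpha ∧ beta = (-6) dx ∧ dz + (-2) dy ∧ dz.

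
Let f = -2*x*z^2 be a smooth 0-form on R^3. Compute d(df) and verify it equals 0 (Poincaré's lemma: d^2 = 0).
d(df) = 0

Step 1: df = sum_i (∂f/∂x_i) dx_i = (-2*z^2) dx + (0) dy + (-4*x*z) dz.
Step 2: Apply d again. Using the 1-form formula, the coefficient of dx ∧ dy in d(df) is ∂^2 f/∂x ∂y - ∂^2 f/∂y ∂x = (0) - (0) = 0 (equality of mixed partials for smooth f).
Similarly for dx ∧ dz and dy ∧ dz — all coefficients vanish. So d(df) = 0.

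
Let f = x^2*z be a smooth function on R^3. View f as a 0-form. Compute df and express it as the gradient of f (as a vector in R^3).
df = (2*x*z) dx + (0) dy + (x^2) dz; grad f = (2*x*z, 0, x^2)

For a 0-form f, d f = (∂f/∂x) dx + (∂f/∂y) dy + (∂f/∂z) dz. The components of the vector representation are exactly the entries of grad f in Cartesian coordinates:
  ∂f/∂x = 2*x*z
  ∂f/∂y = 0
  ∂f/∂z = x^2.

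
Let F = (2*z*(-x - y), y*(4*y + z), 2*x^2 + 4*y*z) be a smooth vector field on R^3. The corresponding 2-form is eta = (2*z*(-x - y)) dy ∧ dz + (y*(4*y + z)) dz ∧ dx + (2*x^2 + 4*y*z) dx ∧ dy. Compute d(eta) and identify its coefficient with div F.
d(eta) = (12*y - z) dx ∧ dy ∧ dz; div F = 12*y - z

For a 2-form in R^3 of the form above, applying d gives a 3-form with coefficient ∂P/∂x + ∂Q/∂y + ∂R/∂z:
  ∂P/∂x = -2*z
  ∂Q/∂y = 8*y + z
  ∂R/∂z = 4*y
Sum = 12*y - z, which is exactly div F.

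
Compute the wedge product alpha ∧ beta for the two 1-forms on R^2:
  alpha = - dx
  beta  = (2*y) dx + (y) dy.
alpha ∧ beta = (-y) dx ∧ dy

Distribute the wedge, using dx_i ∧ dx_j = -dx_j ∧ dx_i and dx_i ∧ dx_i = 0. For each pair (i, j) with i < j, the coefficient of dx_i ∧ dx_j in alpha ∧ beta is (alpha_i * beta_j - alpha_j * beta_i). Collecting: alpha ∧ beta = (-y) dx ∧ dy.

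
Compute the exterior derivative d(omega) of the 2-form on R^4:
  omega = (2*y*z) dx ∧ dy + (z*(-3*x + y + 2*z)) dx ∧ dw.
d(omega) = (2*y) dx ∧ dy ∧ dz + (-z) dx ∧ dy ∧ dw + (3*x - y - 4*z) dx ∧ dz ∧ dw

For a 2-form omega = sum_{i<j} g_{ij} dx_i ∧ dx_j, the exterior derivative is
  d(omega) = sum_{i<j} d(g_{ij}) ∧ dx_i ∧ dx_j = sum_{i<j, k} (∂g_{ij}/∂x_k) dx_k ∧ dx_i ∧ dx_j.
Expand each term, using dx_k ∧ dx_i ∧ dx_j = sgn(permutation) dx_{(a)} ∧ dx_{(b)} ∧ dx_{(c)} with (a < b < c) sorted:
  d(2*y*z) includes (∂/∂z)(2*y*z) dz = (2*y) dz, which multiplied by dx ∧ dy gives (2*y) dx ∧ dy ∧ dz
  d(z*(-3*x + y + 2*z)) includes (∂/∂y)(z*(-3*x + y + 2*z)) dy = (z) dy, which multiplied by dx ∧ dw gives (-z) dx ∧ dy ∧ dw
  d(z*(-3*x + y + 2*z)) includes (∂/∂z)(z*(-3*x + y + 2*z)) dz = (-3*x + y + 4*z) dz, which multiplied by dx ∧ dw gives (3*x - y - 4*z) dx ∧ dz ∧ dw
Collecting like 3-forms: d(omega) = (2*y) dx ∧ dy ∧ dz + (-z) dx ∧ dy ∧ dw + (3*x - y - 4*z) dx ∧ dz ∧ dw.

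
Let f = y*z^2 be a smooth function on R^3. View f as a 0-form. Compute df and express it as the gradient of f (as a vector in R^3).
df = (0) dx + (z^2) dy + (2*y*z) dz; grad f = (0, z^2, 2*y*z)

For a 0-form f, d f = (∂f/∂x) dx + (∂f/∂y) dy + (∂f/∂z) dz. The components of the vector representation are exactly the entries of grad f in Cartesian coordinates:
  ∂f/∂x = 0
  ∂f/∂y = z^2
  ∂f/∂z = 2*y*z.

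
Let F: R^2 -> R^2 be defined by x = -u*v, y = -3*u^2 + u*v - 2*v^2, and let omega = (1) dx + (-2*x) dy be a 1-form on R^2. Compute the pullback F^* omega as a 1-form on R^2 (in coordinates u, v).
F^* omega = (v*(-12*u^2 + 2*u*v - 1)) du + (u*(2*u*v - 8*v^2 - 1)) dv

Using F^*(f dg) = (f ∘ F) d(g ∘ F), substitute each coordinate x_i by F_i(u, v) in f_i, and replace dx_i by d F_i = (∂F_i/∂u) du + (∂F_i/∂v) dv.
  For the x component: f_1(F) = 1; d F_1 = (-v) du + (-u) dv
  For the y component: f_2(F) = 2*u*v; d F_2 = (-6*u + v) du + (u - 4*v) dv
Combining and collecting du, dv coefficients:
  coeff of du: v*(-12*u^2 + 2*u*v - 1)
  coeff of dv: u*(2*u*v - 8*v^2 - 1)
F^* omega = (v*(-12*u^2 + 2*u*v - 1)) du + (u*(2*u*v - 8*v^2 - 1)) dv.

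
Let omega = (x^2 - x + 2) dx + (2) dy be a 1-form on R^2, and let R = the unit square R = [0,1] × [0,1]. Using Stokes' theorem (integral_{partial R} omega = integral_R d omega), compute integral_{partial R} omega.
integral_(partial R) omega = 0

Stokes: integral_partial_R omega = integral_R d omega with d omega = (∂Q/∂x - ∂P/∂y) dx ∧ dy.
  ∂Q/∂x = 0
  ∂P/∂y = 0
  integrand = ∂Q/∂x - ∂P/∂y = 0.
Integrating over R: integral_0^1 integral_0^1 (0) dx dy = 0.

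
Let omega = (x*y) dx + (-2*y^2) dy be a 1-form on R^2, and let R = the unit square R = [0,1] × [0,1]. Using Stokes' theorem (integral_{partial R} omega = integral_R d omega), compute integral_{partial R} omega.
integral_(partial R) omega = -1/2

Stokes: integral_partial_R omega = integral_R d omega with d omega = (∂Q/∂x - ∂P/∂y) dx ∧ dy.
  ∂Q/∂x = 0
  ∂P/∂y = x
  integrand = ∂Q/∂x - ∂P/∂y = -x.
Integrating over R: integral_0^1 integral_0^1 (-x) dx dy = -1/2.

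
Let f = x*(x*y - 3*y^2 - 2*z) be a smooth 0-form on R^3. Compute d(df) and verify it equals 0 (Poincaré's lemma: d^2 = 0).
d(df) = 0

Step 1: df = sum_i (∂f/∂x_i) dx_i = (2*x*y - 3*y^2 - 2*z) dx + (x*(x - 6*y)) dy + (-2*x) dz.
Step 2: Apply d again. Using the 1-form formula, the coefficient of dx ∧ dy in d(df) is ∂^2 f/∂x ∂y - ∂^2 f/∂y ∂x = (2*x - 6*y) - (2*x - 6*y) = 0 (equality of mixed partials for smooth f).
Similarly for dx ∧ dz and dy ∧ dz — all coefficients vanish. So d(df) = 0.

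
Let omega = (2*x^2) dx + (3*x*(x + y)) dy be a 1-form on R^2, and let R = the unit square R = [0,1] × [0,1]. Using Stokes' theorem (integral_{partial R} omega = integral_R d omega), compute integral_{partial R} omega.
integral_(partial R) omega = 9/2

Stokes: integral_partial_R omega = integral_R d omega with d omega = (∂Q/∂x - ∂P/∂y) dx ∧ dy.
  ∂Q/∂x = 6*x + 3*y
  ∂P/∂y = 0
  integrand = ∂Q/∂x - ∂P/∂y = 6*x + 3*y.
Integrating over R: integral_0^1 integral_0^1 (6*x + 3*y) dx dy = 9/2.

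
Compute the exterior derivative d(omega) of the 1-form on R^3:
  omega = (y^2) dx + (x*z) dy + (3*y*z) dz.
d(omega) = (-2*y + z) dx ∧ dy + (-x + 3*z) dy ∧ dz

For a 1-form omega = sum_i f_i dx_i, the exterior derivative is
  d(omega) = sum_{i < j} (∂f_j/∂x_i - ∂f_i/∂x_j) dx_i ∧ dx_j.
  coefficient of dx ∧ dy: ∂f_2/∂x - ∂f_1/∂y = ∂(x*z)/∂x - ∂(y^2)/∂y = -2*y + z
  coefficient of dy ∧ dz: ∂f_3/∂y - ∂f_2/∂z = ∂(3*y*z)/∂y - ∂(x*z)/∂z = -x + 3*z
Assembling: d(omega) = (-2*y + z) dx ∧ dy + (-x + 3*z) dy ∧ dz.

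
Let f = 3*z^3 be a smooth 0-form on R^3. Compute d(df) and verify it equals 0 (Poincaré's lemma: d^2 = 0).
d(df) = 0

Step 1: df = sum_i (∂f/∂x_i) dx_i = (0) dx + (0) dy + (9*z^2) dz.
Step 2: Apply d again. Using the 1-form formula, the coefficient of dx ∧ dy in d(df) is ∂^2 f/∂x ∂y - ∂^2 f/∂y ∂x = (0) - (0) = 0 (equality of mixed partials for smooth f).
Similarly for dx ∧ dz and dy ∧ dz — all coefficients vanish. So d(df) = 0.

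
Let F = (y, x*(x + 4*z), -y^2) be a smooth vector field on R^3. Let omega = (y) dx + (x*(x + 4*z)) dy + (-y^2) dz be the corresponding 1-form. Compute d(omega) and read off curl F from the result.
d(omega) = (-4*x - 2*y) dy ∧ dz + (0) dz ∧ dx + (2*x + 4*z - 1) dx ∧ dy; curl F = (-4*x - 2*y, 0, 2*x + 4*z - 1)

d omega = sum_{i<j} (∂f_j/∂x_i - ∂f_i/∂x_j) dx_i ∧ dx_j. Under the identification (dy ∧ dz, dz ∧ dx, dx ∧ dy) ↔ (e_x, e_y, e_z), the coefficients are exactly the components of curl F. Compute:
  ∂R/∂y - ∂Q/∂z = (-2*y) - (4*x) = -4*x - 2*y
  ∂P/∂z - ∂R/∂x = (0) - (0) = 0
  ∂Q/∂x - ∂P/∂y = (2*x + 4*z) - (1) = 2*x + 4*z - 1.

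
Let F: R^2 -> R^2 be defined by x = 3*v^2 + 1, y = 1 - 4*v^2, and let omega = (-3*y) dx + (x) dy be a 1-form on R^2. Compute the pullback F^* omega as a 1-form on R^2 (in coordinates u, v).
F^* omega = (48*v^3 - 26*v) dv

Using F^*(f dg) = (f ∘ F) d(g ∘ F), substitute each coordinate x_i by F_i(u, v) in f_i, and replace dx_i by d F_i = (∂F_i/∂u) du + (∂F_i/∂v) dv.
  For the x component: f_1(F) = 12*v^2 - 3; d F_1 = (0) du + (6*v) dv
  For the y component: f_2(F) = 3*v^2 + 1; d F_2 = (0) du + (-8*v) dv
Combining and collecting du, dv coefficients:
  coeff of du: 0
  coeff of dv: 48*v^3 - 26*v
F^* omega = (48*v^3 - 26*v) dv.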